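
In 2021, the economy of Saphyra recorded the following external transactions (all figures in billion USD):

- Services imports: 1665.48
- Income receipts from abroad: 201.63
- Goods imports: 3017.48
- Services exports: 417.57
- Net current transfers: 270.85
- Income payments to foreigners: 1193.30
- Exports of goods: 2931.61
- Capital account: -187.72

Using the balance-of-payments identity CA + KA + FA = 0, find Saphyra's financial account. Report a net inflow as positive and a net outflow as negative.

2242.32

Goods balance = 2931.61 - 3017.48 = -85.87
Services balance = 417.57 - 1665.48 = -1247.91
Trade balance (goods + services) = -85.87 + (-1247.91) = -1333.78
Net primary income = 201.63 - 1193.30 = -991.67
Net secondary income = 270.85
Current account = -1333.78 + (-991.67) + 270.85 = -2054.60
Financial account = -(-2054.60 + (-187.72)) = 2242.32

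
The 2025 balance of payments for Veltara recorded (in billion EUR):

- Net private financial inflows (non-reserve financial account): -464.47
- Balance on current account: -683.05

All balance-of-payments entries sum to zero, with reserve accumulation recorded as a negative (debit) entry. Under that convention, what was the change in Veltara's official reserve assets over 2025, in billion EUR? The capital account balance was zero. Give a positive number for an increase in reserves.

Official reserve transactions balance = -((-683.05) + (-464.47)) = 1147.52
An accumulation of reserves is recorded as a debit (negative entry), so the change in the stock of reserves is the negative of that balance.
Change in official reserves = -(1147.52) = -1147.52

-1147.52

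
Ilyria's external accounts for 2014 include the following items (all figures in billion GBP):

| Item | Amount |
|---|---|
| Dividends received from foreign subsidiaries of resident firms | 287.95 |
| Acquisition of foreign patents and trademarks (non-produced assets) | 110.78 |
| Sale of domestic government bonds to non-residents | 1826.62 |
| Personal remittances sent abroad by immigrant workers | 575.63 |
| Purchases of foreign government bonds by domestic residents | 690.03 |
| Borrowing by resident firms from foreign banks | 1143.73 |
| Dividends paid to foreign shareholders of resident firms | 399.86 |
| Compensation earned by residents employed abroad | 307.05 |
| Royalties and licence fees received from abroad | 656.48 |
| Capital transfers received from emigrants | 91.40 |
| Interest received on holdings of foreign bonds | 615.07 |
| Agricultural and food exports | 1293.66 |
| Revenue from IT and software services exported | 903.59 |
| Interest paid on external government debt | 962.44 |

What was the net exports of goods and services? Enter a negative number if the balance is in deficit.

Goods: 1293.66
Services: 656.48 + 903.59 = 1560.07
Trade balance = 1293.66 + 1560.07 = 2853.73
(Excluded from the trade balance — primary income: dividends received from foreign subsidiaries of resident firms 287.95, dividends paid to foreign shareholders of resident firms 399.86, compensation earned by residents employed abroad 307.05, interest received on holdings of foreign bonds 615.07, interest paid on external government debt 962.44; capital account: acquisition of foreign patents and trademarks (non-produced assets) 110.78, capital transfers received from emigrants 91.40; financial account: sale of domestic government bonds to non-residents 1826.62, purchases of foreign government bonds by domestic residents 690.03, borrowing by resident firms from foreign banks 1143.73; secondary income: personal remittances sent abroad by immigrant workers 575.63.)

2853.73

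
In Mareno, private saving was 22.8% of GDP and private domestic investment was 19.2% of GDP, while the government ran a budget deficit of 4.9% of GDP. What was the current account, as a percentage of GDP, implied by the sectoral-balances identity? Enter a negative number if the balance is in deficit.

By the sectoral-balances identity, CA = (S_private - I) + (T - G).
Private balance = 22.8 - 19.2 = 3.6
Government balance (T - G) = -4.9
CA = 3.6 + (-4.9) = -1.3

-1.3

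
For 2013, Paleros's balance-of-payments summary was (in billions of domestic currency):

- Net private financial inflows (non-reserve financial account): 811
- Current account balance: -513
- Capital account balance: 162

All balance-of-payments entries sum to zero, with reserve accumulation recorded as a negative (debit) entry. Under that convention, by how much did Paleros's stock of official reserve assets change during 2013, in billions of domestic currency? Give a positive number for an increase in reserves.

460

Official reserve transactions balance = -((-513) + 162 + 811) = -460
An accumulation of reserves is recorded as a debit (negative entry), so the change in the stock of reserves is the negative of that balance.
Change in official reserves = -(-460) = 460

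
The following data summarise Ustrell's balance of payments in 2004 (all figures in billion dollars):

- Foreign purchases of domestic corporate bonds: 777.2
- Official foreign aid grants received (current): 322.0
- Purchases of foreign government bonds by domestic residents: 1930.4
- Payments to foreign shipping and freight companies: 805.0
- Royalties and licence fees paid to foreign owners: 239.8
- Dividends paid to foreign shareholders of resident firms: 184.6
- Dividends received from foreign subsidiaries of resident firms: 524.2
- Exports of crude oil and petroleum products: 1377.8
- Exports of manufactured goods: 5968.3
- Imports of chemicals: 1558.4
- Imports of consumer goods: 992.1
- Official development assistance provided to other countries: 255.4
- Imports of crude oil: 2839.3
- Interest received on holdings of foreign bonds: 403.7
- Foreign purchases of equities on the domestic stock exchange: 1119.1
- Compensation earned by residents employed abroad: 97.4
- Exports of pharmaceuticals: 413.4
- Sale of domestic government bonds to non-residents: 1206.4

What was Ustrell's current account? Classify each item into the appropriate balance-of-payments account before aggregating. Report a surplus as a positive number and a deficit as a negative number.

Goods: 413.4 + 5968.3 - 1558.4 - 992.1 + 1377.8 - 2839.3 = 2369.7
Services: -239.8 - 805.0 = -1044.8
Primary income: 97.4 - 184.6 + 524.2 + 403.7 = 840.7
Secondary income: 322.0 - 255.4 = 66.6
Current account = 2369.7 + (-1044.8) + 840.7 + 66.6 = 2232.2
(Excluded from the current account — financial account: foreign purchases of domestic corporate bonds 777.2, purchases of foreign government bonds by domestic residents 1930.4, foreign purchases of equities on the domestic stock exchange 1119.1, sale of domestic government bonds to non-residents 1206.4.)

2232.2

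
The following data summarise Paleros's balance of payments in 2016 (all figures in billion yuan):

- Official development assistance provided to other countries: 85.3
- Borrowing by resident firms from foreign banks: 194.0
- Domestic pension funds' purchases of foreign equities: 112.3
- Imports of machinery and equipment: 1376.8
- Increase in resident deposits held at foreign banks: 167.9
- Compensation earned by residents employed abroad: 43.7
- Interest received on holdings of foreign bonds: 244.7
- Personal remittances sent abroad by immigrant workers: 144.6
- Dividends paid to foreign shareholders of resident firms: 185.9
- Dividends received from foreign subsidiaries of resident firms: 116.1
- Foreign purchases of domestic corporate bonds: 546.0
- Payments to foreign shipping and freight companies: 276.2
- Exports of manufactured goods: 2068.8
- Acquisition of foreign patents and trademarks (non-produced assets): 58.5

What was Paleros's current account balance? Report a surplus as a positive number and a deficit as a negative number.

Goods: 2068.8 - 1376.8 = 692.0
Services: -276.2
Primary income: 43.7 - 185.9 + 116.1 + 244.7 = 218.6
Secondary income: -85.3 - 144.6 = -229.9
Current account = 692.0 + (-276.2) + 218.6 + (-229.9) = 404.5
(Excluded from the current account — financial account: borrowing by resident firms from foreign banks 194.0, domestic pension funds' purchases of foreign equities 112.3, increase in resident deposits held at foreign banks 167.9, foreign purchases of domestic corporate bonds 546.0; capital account: acquisition of foreign patents and trademarks (non-produced assets) 58.5.)

404.5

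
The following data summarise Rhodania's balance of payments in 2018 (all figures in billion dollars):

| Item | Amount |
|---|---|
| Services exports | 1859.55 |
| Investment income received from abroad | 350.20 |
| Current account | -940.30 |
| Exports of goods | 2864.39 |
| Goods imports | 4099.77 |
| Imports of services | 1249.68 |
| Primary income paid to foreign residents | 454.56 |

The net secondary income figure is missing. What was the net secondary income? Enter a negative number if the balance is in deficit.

-210.43

Current account = goods balance + services balance + net primary income + net secondary income
Sum of the known components = -729.87
Net secondary income = CA - (known components) = -940.30 - (-729.87) = -210.43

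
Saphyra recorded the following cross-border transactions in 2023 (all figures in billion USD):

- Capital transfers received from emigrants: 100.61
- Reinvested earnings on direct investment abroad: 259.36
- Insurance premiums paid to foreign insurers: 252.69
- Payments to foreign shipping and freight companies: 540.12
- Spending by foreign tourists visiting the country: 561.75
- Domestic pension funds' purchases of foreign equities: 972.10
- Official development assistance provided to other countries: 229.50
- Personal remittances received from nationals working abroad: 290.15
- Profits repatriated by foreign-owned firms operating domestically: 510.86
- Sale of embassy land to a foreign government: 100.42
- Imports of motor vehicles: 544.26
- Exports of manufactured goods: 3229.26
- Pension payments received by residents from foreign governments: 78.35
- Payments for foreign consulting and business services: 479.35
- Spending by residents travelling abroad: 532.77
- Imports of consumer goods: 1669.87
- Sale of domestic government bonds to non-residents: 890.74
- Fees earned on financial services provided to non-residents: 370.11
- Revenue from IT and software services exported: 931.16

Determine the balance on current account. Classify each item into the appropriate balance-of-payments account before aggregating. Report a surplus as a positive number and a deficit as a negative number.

Goods: -544.26 - 1669.87 + 3229.26 = 1015.13
Services: 370.11 - 479.35 - 540.12 + 931.16 - 532.77 - 252.69 + 561.75 = 58.09
Primary income: -510.86 + 259.36 = -251.50
Secondary income: 290.15 - 229.50 + 78.35 = 139.00
Current account = 1015.13 + 58.09 + (-251.50) + 139.00 = 960.72
(Excluded from the current account — capital account: capital transfers received from emigrants 100.61, sale of embassy land to a foreign government 100.42; financial account: domestic pension funds' purchases of foreign equities 972.10, sale of domestic government bonds to non-residents 890.74.)

960.72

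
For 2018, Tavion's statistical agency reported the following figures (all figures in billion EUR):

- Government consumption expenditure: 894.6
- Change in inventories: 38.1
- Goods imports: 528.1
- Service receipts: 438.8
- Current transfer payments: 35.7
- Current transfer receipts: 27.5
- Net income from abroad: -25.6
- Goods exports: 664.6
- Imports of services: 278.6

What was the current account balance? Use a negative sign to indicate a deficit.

262.9

Goods balance = 664.6 - 528.1 = 136.5
Services balance = 438.8 - 278.6 = 160.2
Trade balance (goods + services) = 136.5 + 160.2 = 296.7
Net primary income = -25.6
Net secondary income = 27.5 - 35.7 = -8.2
Current account = 296.7 + (-25.6) + (-8.2) = 262.9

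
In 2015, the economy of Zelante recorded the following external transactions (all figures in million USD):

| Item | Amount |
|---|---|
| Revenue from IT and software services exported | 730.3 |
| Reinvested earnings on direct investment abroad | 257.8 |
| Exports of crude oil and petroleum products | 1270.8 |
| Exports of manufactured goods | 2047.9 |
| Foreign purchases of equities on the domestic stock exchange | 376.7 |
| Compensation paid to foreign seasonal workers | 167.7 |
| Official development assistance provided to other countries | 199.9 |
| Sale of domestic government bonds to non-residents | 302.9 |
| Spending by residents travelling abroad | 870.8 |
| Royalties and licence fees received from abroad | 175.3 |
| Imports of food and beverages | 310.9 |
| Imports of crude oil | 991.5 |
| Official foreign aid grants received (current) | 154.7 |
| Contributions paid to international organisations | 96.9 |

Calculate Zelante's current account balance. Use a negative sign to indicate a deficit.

1999.1

Goods: -991.5 + 1270.8 - 310.9 + 2047.9 = 2016.3
Services: 730.3 + 175.3 - 870.8 = 34.8
Primary income: 257.8 - 167.7 = 90.1
Secondary income: -96.9 + 154.7 - 199.9 = -142.1
Current account = 2016.3 + 34.8 + 90.1 + (-142.1) = 1999.1
(Excluded from the current account — financial account: foreign purchases of equities on the domestic stock exchange 376.7, sale of domestic government bonds to non-residents 302.9.)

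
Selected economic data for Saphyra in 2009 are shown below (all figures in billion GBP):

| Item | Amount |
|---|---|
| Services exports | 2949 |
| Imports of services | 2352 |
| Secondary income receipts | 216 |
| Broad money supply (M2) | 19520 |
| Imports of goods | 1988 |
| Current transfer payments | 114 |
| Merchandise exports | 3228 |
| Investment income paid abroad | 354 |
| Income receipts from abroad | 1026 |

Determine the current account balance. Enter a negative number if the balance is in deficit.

2611

Goods balance = 3228 - 1988 = 1240
Services balance = 2949 - 2352 = 597
Trade balance (goods + services) = 1240 + 597 = 1837
Net primary income = 1026 - 354 = 672
Net secondary income = 216 - 114 = 102
Current account = 1837 + 672 + 102 = 2611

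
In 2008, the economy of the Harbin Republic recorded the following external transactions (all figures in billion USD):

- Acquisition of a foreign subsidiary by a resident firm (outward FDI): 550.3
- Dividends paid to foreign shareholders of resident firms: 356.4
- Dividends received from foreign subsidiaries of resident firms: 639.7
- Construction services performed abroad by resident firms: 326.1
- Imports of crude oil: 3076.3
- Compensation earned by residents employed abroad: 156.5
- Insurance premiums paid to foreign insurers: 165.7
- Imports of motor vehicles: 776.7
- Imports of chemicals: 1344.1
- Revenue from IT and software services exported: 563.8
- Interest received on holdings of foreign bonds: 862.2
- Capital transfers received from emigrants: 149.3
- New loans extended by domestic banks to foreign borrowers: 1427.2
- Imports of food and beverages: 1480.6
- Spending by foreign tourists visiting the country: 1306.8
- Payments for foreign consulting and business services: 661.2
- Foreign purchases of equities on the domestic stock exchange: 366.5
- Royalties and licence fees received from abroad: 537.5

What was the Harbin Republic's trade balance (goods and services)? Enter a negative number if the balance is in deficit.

-4770.4

Goods: -776.7 - 3076.3 - 1480.6 - 1344.1 = -6677.7
Services: 1306.8 - 661.2 + 537.5 - 165.7 + 563.8 + 326.1 = 1907.3
Trade balance = -6677.7 + 1907.3 = -4770.4
(Excluded from the trade balance — financial account: acquisition of a foreign subsidiary by a resident firm (outward FDI) 550.3, new loans extended by domestic banks to foreign borrowers 1427.2, foreign purchases of equities on the domestic stock exchange 366.5; primary income: dividends paid to foreign shareholders of resident firms 356.4, dividends received from foreign subsidiaries of resident firms 639.7, compensation earned by residents employed abroad 156.5, interest received on holdings of foreign bonds 862.2; capital account: capital transfers received from emigrants 149.3.)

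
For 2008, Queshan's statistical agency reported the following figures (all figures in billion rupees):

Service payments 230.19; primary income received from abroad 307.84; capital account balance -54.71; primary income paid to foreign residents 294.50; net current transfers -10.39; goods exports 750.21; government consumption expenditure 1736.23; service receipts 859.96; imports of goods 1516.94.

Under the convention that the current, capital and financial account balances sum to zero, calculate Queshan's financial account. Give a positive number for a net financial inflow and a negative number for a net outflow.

188.72

Goods balance = 750.21 - 1516.94 = -766.73
Services balance = 859.96 - 230.19 = 629.77
Trade balance (goods + services) = -766.73 + 629.77 = -136.96
Net primary income = 307.84 - 294.50 = 13.34
Net secondary income = -10.39
Current account = -136.96 + 13.34 + (-10.39) = -134.01
Financial account = -(-134.01 + (-54.71)) = 188.72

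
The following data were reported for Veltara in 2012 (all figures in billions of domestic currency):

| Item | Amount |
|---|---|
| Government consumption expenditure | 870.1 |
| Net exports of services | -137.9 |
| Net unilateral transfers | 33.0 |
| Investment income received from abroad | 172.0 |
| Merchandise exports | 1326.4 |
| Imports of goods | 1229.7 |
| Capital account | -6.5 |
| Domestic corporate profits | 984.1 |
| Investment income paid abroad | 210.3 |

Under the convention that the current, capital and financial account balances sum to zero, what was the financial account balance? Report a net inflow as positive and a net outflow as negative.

53.0

Goods balance = 1326.4 - 1229.7 = 96.7
Services balance = -137.9
Trade balance (goods + services) = 96.7 + (-137.9) = -41.2
Net primary income = 172.0 - 210.3 = -38.3
Net secondary income = 33.0
Current account = -41.2 + (-38.3) + 33.0 = -46.5
Financial account = -(-46.5 + (-6.5)) = 53.0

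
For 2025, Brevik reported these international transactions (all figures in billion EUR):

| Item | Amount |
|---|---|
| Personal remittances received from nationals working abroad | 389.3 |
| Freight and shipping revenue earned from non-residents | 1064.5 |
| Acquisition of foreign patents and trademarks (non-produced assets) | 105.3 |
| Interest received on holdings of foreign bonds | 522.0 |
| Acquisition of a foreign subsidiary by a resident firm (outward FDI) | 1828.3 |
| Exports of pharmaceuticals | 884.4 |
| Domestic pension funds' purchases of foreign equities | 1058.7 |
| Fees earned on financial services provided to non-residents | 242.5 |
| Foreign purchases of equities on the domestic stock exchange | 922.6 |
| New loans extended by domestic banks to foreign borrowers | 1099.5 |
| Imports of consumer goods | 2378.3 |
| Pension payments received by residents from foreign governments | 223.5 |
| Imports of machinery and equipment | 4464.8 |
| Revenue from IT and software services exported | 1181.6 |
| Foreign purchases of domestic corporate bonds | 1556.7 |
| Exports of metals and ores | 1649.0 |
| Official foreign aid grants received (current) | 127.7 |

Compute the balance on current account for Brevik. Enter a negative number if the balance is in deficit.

-558.6

Goods: 884.4 - 4464.8 + 1649.0 - 2378.3 = -4309.7
Services: 242.5 + 1064.5 + 1181.6 = 2488.6
Primary income: 522.0
Secondary income: 127.7 + 223.5 + 389.3 = 740.5
Current account = (-4309.7) + 2488.6 + 522.0 + 740.5 = -558.6
(Excluded from the current account — capital account: acquisition of foreign patents and trademarks (non-produced assets) 105.3; financial account: acquisition of a foreign subsidiary by a resident firm (outward FDI) 1828.3, domestic pension funds' purchases of foreign equities 1058.7, foreign purchases of equities on the domestic stock exchange 922.6, new loans extended by domestic banks to foreign borrowers 1099.5, foreign purchases of domestic corporate bonds 1556.7.)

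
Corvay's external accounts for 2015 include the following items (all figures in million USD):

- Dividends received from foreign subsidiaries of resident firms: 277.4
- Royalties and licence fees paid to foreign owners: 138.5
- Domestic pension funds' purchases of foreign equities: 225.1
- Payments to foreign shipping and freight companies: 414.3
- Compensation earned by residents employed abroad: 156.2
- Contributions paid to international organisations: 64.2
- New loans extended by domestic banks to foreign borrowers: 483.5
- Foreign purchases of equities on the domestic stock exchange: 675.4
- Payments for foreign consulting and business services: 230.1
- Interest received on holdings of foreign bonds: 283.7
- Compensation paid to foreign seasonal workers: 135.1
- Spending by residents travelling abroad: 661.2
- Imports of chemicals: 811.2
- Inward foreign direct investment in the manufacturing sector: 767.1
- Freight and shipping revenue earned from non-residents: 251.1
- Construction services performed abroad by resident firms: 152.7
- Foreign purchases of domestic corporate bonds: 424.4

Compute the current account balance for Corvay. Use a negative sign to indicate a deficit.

Goods: -811.2
Services: -414.3 - 661.2 + 251.1 + 152.7 - 230.1 - 138.5 = -1040.3
Primary income: 277.4 + 283.7 - 135.1 + 156.2 = 582.2
Secondary income: -64.2
Current account = (-811.2) + (-1040.3) + 582.2 + (-64.2) = -1333.5
(Excluded from the current account — financial account: domestic pension funds' purchases of foreign equities 225.1, new loans extended by domestic banks to foreign borrowers 483.5, foreign purchases of equities on the domestic stock exchange 675.4, inward foreign direct investment in the manufacturing sector 767.1, foreign purchases of domestic corporate bonds 424.4.)

-1333.5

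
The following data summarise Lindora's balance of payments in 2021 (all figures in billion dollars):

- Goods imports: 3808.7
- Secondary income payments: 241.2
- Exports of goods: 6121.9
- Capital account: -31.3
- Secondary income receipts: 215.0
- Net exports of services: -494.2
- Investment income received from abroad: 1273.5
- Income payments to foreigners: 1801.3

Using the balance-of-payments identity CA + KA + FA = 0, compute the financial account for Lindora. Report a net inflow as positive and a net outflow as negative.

-1233.7

Goods balance = 6121.9 - 3808.7 = 2313.2
Services balance = -494.2
Trade balance (goods + services) = 2313.2 + (-494.2) = 1819.0
Net primary income = 1273.5 - 1801.3 = -527.8
Net secondary income = 215.0 - 241.2 = -26.2
Current account = 1819.0 + (-527.8) + (-26.2) = 1265.0
Financial account = -(1265.0 + (-31.3)) = -1233.7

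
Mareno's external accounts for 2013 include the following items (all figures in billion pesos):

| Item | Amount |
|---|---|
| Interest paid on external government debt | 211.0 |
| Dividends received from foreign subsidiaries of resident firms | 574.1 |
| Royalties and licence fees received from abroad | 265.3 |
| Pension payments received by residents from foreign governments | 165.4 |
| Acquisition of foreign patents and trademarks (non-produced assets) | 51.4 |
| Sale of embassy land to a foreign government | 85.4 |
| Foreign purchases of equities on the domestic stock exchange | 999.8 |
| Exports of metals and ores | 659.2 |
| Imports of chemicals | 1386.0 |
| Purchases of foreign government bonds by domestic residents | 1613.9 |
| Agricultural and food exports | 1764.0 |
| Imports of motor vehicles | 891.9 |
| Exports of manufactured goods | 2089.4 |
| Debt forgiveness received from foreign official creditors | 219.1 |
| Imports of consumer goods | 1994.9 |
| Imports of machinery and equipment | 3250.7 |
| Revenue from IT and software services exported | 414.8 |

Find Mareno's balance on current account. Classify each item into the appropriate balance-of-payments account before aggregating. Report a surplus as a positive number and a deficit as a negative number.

Goods: -3250.7 - 891.9 + 2089.4 - 1386.0 - 1994.9 + 659.2 + 1764.0 = -3010.9
Services: 265.3 + 414.8 = 680.1
Primary income: 574.1 - 211.0 = 363.1
Secondary income: 165.4
Current account = (-3010.9) + 680.1 + 363.1 + 165.4 = -1802.3
(Excluded from the current account — capital account: acquisition of foreign patents and trademarks (non-produced assets) 51.4, sale of embassy land to a foreign government 85.4, debt forgiveness received from foreign official creditors 219.1; financial account: foreign purchases of equities on the domestic stock exchange 999.8, purchases of foreign government bonds by domestic residents 1613.9.)

-1802.3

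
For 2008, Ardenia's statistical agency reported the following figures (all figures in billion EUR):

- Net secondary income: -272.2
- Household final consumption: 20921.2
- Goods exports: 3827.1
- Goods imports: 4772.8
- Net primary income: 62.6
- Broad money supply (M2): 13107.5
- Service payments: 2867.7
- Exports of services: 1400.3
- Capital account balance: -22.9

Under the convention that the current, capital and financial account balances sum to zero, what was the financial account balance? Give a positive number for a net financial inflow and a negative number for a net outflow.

2645.6

Goods balance = 3827.1 - 4772.8 = -945.7
Services balance = 1400.3 - 2867.7 = -1467.4
Trade balance (goods + services) = -945.7 + (-1467.4) = -2413.1
Net primary income = 62.6
Net secondary income = -272.2
Current account = -2413.1 + 62.6 + (-272.2) = -2622.7
Financial account = -(-2622.7 + (-22.9)) = 2645.6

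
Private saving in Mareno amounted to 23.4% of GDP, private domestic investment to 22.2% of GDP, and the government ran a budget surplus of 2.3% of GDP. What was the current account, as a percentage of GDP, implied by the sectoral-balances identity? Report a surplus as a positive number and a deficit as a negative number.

By the sectoral-balances identity, CA = (S_private - I) + (T - G).
Private balance = 23.4 - 22.2 = 1.2
Government balance (T - G) = 2.3
CA = 1.2 + 2.3 = 3.5

3.5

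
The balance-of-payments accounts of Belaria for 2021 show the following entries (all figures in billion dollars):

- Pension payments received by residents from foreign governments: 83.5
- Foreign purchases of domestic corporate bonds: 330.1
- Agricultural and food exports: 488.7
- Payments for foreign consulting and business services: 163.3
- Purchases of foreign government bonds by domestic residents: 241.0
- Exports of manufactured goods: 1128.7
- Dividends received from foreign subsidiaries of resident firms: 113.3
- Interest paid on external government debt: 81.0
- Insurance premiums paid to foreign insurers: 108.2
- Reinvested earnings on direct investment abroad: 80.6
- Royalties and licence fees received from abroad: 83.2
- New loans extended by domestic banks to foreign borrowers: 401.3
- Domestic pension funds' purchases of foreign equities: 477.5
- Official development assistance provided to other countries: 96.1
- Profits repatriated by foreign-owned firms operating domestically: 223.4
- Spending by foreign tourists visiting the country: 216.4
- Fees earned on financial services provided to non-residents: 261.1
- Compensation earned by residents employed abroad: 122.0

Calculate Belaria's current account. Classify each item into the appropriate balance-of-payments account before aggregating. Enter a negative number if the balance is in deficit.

Goods: 1128.7 + 488.7 = 1617.4
Services: -108.2 + 216.4 + 261.1 - 163.3 + 83.2 = 289.2
Primary income: 80.6 + 113.3 - 81.0 - 223.4 + 122.0 = 11.5
Secondary income: -96.1 + 83.5 = -12.6
Current account = 1617.4 + 289.2 + 11.5 + (-12.6) = 1905.5
(Excluded from the current account — financial account: foreign purchases of domestic corporate bonds 330.1, purchases of foreign government bonds by domestic residents 241.0, new loans extended by domestic banks to foreign borrowers 401.3, domestic pension funds' purchases of foreign equities 477.5.)

1905.5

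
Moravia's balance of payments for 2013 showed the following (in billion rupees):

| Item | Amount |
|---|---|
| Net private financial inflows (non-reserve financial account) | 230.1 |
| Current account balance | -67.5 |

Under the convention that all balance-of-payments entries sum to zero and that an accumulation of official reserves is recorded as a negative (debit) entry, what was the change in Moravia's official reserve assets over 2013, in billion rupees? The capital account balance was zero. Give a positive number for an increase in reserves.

Official reserve transactions balance = -((-67.5) + 230.1) = -162.6
An accumulation of reserves is recorded as a debit (negative entry), so the change in the stock of reserves is the negative of that balance.
Change in official reserves = -(-162.6) = 162.6

162.6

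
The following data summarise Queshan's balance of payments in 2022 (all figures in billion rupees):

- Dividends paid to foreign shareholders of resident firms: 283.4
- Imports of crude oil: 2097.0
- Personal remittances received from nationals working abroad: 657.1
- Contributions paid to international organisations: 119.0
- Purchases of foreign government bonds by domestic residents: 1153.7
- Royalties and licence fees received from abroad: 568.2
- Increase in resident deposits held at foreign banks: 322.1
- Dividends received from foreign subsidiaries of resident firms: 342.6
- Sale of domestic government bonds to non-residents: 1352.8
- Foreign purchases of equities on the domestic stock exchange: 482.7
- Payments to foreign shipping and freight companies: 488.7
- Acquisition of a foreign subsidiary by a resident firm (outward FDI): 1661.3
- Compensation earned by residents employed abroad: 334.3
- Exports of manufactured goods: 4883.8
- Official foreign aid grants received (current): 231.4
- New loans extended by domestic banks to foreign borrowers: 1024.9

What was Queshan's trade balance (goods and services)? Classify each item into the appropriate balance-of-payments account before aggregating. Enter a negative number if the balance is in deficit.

Goods: 4883.8 - 2097.0 = 2786.8
Services: 568.2 - 488.7 = 79.5
Trade balance = 2786.8 + 79.5 = 2866.3
(Excluded from the trade balance — primary income: dividends paid to foreign shareholders of resident firms 283.4, dividends received from foreign subsidiaries of resident firms 342.6, compensation earned by residents employed abroad 334.3; secondary income: personal remittances received from nationals working abroad 657.1, contributions paid to international organisations 119.0, official foreign aid grants received (current) 231.4; financial account: purchases of foreign government bonds by domestic residents 1153.7, increase in resident deposits held at foreign banks 322.1, sale of domestic government bonds to non-residents 1352.8, foreign purchases of equities on the domestic stock exchange 482.7, acquisition of a foreign subsidiary by a resident firm (outward FDI) 1661.3, new loans extended by domestic banks to foreign borrowers 1024.9.)

2866.3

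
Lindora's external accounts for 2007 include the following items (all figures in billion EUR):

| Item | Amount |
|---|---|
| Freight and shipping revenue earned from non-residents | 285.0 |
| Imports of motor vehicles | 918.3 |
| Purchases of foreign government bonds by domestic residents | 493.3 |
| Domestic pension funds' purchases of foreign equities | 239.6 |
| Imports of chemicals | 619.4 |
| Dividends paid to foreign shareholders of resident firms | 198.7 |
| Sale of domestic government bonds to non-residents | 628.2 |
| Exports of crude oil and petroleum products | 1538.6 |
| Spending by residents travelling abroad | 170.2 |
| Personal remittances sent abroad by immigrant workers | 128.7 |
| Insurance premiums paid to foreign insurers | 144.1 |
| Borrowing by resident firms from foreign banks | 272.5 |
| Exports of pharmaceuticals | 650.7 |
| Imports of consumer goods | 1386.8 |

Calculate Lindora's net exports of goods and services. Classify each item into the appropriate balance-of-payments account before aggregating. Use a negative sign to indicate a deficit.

-764.5

Goods: -619.4 + 650.7 + 1538.6 - 1386.8 - 918.3 = -735.2
Services: -144.1 - 170.2 + 285.0 = -29.3
Trade balance = -735.2 + (-29.3) = -764.5
(Excluded from the trade balance — financial account: purchases of foreign government bonds by domestic residents 493.3, domestic pension funds' purchases of foreign equities 239.6, sale of domestic government bonds to non-residents 628.2, borrowing by resident firms from foreign banks 272.5; primary income: dividends paid to foreign shareholders of resident firms 198.7; secondary income: personal remittances sent abroad by immigrant workers 128.7.)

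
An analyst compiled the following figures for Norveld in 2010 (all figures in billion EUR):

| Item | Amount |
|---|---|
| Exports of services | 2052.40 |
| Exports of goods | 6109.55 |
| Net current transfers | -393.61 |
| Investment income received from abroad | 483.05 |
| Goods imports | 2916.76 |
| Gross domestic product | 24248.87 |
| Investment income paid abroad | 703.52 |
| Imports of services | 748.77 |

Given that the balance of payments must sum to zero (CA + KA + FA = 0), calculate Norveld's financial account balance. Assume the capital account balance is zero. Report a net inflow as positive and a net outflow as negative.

Goods balance = 6109.55 - 2916.76 = 3192.79
Services balance = 2052.40 - 748.77 = 1303.63
Trade balance (goods + services) = 3192.79 + 1303.63 = 4496.42
Net primary income = 483.05 - 703.52 = -220.47
Net secondary income = -393.61
Current account = 4496.42 + (-220.47) + (-393.61) = 3882.34
Financial account = -(3882.34) = -3882.34

-3882.34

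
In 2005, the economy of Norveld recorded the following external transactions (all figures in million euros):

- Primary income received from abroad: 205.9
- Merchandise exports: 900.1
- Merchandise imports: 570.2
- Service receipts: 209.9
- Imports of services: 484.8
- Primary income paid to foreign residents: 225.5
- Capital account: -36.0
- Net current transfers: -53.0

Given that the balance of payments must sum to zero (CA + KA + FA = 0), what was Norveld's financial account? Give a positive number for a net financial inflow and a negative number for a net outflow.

Goods balance = 900.1 - 570.2 = 329.9
Services balance = 209.9 - 484.8 = -274.9
Trade balance (goods + services) = 329.9 + (-274.9) = 55.0
Net primary income = 205.9 - 225.5 = -19.6
Net secondary income = -53.0
Current account = 55.0 + (-19.6) + (-53.0) = -17.6
Financial account = -(-17.6 + (-36.0)) = 53.6

53.6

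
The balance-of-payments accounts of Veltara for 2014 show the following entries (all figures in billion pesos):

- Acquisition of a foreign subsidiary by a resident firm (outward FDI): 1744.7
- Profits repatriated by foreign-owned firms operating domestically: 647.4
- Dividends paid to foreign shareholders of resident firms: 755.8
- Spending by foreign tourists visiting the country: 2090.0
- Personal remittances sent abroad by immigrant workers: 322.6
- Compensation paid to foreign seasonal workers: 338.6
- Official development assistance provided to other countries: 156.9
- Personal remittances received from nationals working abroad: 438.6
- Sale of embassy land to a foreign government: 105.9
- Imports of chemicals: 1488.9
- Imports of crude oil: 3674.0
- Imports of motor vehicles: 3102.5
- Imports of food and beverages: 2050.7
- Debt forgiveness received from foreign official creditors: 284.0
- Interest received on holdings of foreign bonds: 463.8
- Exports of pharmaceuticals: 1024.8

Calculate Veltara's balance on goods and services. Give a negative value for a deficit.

-7201.3

Goods: -1488.9 - 2050.7 - 3674.0 - 3102.5 + 1024.8 = -9291.3
Services: 2090.0
Trade balance = -9291.3 + 2090.0 = -7201.3
(Excluded from the trade balance — financial account: acquisition of a foreign subsidiary by a resident firm (outward FDI) 1744.7; primary income: profits repatriated by foreign-owned firms operating domestically 647.4, dividends paid to foreign shareholders of resident firms 755.8, compensation paid to foreign seasonal workers 338.6, interest received on holdings of foreign bonds 463.8; secondary income: personal remittances sent abroad by immigrant workers 322.6, official development assistance provided to other countries 156.9, personal remittances received from nationals working abroad 438.6; capital account: sale of embassy land to a foreign government 105.9, debt forgiveness received from foreign official creditors 284.0.)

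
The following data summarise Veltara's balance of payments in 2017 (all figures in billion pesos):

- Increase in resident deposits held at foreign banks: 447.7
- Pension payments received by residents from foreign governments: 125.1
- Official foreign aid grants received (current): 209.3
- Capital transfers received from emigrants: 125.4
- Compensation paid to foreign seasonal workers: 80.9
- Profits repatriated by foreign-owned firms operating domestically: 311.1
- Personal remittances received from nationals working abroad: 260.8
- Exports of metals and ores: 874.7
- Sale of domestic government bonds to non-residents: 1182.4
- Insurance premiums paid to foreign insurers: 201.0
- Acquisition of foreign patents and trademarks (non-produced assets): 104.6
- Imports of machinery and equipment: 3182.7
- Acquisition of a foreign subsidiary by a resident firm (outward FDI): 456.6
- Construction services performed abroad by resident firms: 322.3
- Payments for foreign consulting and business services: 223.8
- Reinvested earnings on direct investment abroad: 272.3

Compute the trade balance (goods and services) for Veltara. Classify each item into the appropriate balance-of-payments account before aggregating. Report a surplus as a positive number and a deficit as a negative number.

-2410.5

Goods: 874.7 - 3182.7 = -2308.0
Services: 322.3 - 223.8 - 201.0 = -102.5
Trade balance = -2308.0 + (-102.5) = -2410.5
(Excluded from the trade balance — financial account: increase in resident deposits held at foreign banks 447.7, sale of domestic government bonds to non-residents 1182.4, acquisition of a foreign subsidiary by a resident firm (outward FDI) 456.6; secondary income: pension payments received by residents from foreign governments 125.1, official foreign aid grants received (current) 209.3, personal remittances received from nationals working abroad 260.8; capital account: capital transfers received from emigrants 125.4, acquisition of foreign patents and trademarks (non-produced assets) 104.6; primary income: compensation paid to foreign seasonal workers 80.9, profits repatriated by foreign-owned firms operating domestically 311.1, reinvested earnings on direct investment abroad 272.3.)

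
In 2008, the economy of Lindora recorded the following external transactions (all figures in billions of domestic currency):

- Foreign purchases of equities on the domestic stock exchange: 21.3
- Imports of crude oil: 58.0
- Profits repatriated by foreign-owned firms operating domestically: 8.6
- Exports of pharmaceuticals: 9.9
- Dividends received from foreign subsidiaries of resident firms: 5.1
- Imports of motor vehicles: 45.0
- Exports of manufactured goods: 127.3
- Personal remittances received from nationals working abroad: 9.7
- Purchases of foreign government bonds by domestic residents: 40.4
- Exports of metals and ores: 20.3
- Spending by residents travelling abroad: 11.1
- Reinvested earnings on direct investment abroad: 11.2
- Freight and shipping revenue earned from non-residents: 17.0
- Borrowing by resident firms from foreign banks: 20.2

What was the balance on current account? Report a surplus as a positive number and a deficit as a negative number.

Goods: 127.3 - 58.0 + 20.3 + 9.9 - 45.0 = 54.5
Services: 17.0 - 11.1 = 5.9
Primary income: 11.2 - 8.6 + 5.1 = 7.7
Secondary income: 9.7
Current account = 54.5 + 5.9 + 7.7 + 9.7 = 77.8
(Excluded from the current account — financial account: foreign purchases of equities on the domestic stock exchange 21.3, purchases of foreign government bonds by domestic residents 40.4, borrowing by resident firms from foreign banks 20.2.)

77.8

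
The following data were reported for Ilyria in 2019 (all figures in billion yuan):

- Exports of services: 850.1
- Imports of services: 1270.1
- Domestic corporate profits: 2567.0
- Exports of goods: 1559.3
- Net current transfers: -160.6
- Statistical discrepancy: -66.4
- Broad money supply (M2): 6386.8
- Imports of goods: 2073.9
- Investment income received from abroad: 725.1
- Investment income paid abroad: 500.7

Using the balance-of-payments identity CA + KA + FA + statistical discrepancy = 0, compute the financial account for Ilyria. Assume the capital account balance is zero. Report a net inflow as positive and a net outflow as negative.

Goods balance = 1559.3 - 2073.9 = -514.6
Services balance = 850.1 - 1270.1 = -420.0
Trade balance (goods + services) = -514.6 + (-420.0) = -934.6
Net primary income = 725.1 - 500.7 = 224.4
Net secondary income = -160.6
Current account = -934.6 + 224.4 + (-160.6) = -870.8
Financial account = -(-870.8 + (-66.4)) = 937.2

937.2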